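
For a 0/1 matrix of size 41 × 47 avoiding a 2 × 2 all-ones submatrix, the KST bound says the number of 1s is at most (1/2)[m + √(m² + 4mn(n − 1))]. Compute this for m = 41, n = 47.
z(41, 47; 2, 2) ≤ (1/2)[41 + √(41² + 4·41·47·46)] = (1/2)[41 + √356249] = 318.933

Kővári–Sós–Turán: let r_1, ..., r_41 be the row sums and z = Σ r_i the total number of 1s. Each pair of columns can share at most one row with both entries 1 (else a 2×2 all-ones block appears), so Σ_i C(r_i, 2) ≤ C(47, 2) = 1081. By convexity Σ_i C(r_i, 2) ≥ 41·C(z/41, 2) = z(z − 41)/(2·41), giving z² − 41z − 41·47·46 ≤ 0 and hence z ≤ (1/2)[41 + √(1681 + 4·88642)] = (1/2)[41 + √356249] ≈ (1/2)(41 + 596.866) = 318.933.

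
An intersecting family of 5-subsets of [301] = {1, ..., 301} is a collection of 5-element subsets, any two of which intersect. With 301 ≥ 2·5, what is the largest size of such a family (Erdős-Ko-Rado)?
max |F| = C(300, 4) = 330791175

The Erdős-Ko-Rado theorem states: for n ≥ 2k, an intersecting family of k-subsets of an n-element set has size at most C(n − 1, k − 1), with equality for 'star' families {A ⊆ [n] : |A| = k, i ∈ A} (fix an element i). For n = 301, k = 5: C(300, 4) = 330791175.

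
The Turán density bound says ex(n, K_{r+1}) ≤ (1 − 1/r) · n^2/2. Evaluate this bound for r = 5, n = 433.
Turán density bound = (4/5) · 433^2/2 = 374978/5 ≈ 74995.6

Turán's theorem: ex(n, K_{r+1}) is achieved by the complete r-partite Turán graph T(n, r) with parts as balanced as possible, and is at most (1 − 1/r) · n^2/2. For r = 5, n = 433: the density bound is (4/5) · 187489/2 = 374978/5 ≈ 74995.6. The integer-valued extremum is e(T(433, 5)) = 74995, which is strictly less than the density bound 374978/5 since 5 ∤ 433 (the parts of T(433, 5) cannot all be equal).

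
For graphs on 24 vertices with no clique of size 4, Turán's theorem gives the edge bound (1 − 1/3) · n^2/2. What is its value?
Turán density bound = (2/3) · 24^2/2 = 192

Turán's theorem: ex(n, K_{r+1}) is achieved by the complete r-partite Turán graph T(n, r) with parts as balanced as possible, and is at most (1 − 1/r) · n^2/2. For r = 3, n = 24: the density bound is (2/3) · 576/2 = 192. Since 3 ∣ 24, the Turán graph T(24, 3) has parts of equal size 8, and its edge count e(T(24, 3)) = 192 attains the density bound exactly.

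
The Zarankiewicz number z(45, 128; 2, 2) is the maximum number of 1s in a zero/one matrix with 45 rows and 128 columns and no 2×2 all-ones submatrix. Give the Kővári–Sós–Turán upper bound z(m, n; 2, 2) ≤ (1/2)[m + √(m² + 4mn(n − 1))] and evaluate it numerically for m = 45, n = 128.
z(45, 128; 2, 2) ≤ (1/2)[45 + √(45² + 4·45·128·127)] = (1/2)[45 + √2928105] = 878.0853

Kővári–Sós–Turán: let r_1, ..., r_45 be the row sums and z = Σ r_i the total number of 1s. Each pair of columns can share at most one row with both entries 1 (else a 2×2 all-ones block appears), so Σ_i C(r_i, 2) ≤ C(128, 2) = 8128. By convexity Σ_i C(r_i, 2) ≥ 45·C(z/45, 2) = z(z − 45)/(2·45), giving z² − 45z − 45·128·127 ≤ 0 and hence z ≤ (1/2)[45 + √(2025 + 4·731520)] = (1/2)[45 + √2928105] ≈ (1/2)(45 + 1711.1707) = 878.0853.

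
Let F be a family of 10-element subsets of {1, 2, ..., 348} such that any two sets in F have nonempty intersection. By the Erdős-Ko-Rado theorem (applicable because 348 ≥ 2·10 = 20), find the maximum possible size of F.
max |F| = C(347, 9) = 181039482152951345

Erdős-Ko-Rado (1961): when n ≥ 2k, max |F| = C(n−1, k−1). The bound is attained by the star {A : i ∈ A} for any fixed i ∈ [n]. Here C(348−1, 10−1) = C(347, 9) = 181039482152951345.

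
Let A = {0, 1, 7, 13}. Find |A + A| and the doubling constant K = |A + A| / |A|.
K = |A + A| / |A| = 9/4

Enumerate A + A = {a + b : a, b ∈ A}. With |A| = 4, there are |A|^2 = 16 ordered sum pairs; collecting distinct values, A + A = {0, 1, 2, 7, 8, 13, 14, 20, 26}, so |A + A| = 9. Thus K = 9/4. For comparison, the minimum possible |A + A| over all 4-element sets is 2·4 − 1 = 7 (so min K = 7/4), attained only by arithmetic progressions.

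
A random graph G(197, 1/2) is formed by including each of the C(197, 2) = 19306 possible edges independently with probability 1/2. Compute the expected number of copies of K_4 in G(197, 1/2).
E[# K_4] = C(197, 4) · (1/2)^C(4, 2) = 60862165 / 2^6 = 950971.328125

For each 4-subset S of vertices (there are C(197, 4) = 60862165 such S), let X_S = 1 if S induces a K_4 (all C(4, 2) = 6 edges present). Then P(X_S = 1) = (1/2)^6 = 1/64. By linearity of expectation, E[# K_4] = C(197, 4) · (1/2)^6 = 60862165 / 64 = 950971.328125.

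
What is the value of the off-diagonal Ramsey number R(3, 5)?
R(3, 5) = 14

Lower bound: an explicit 2-colouring of K_{13} (typically a Paley-type or other structured construction) avoids a red K_3 and a blue K_5, showing R(3, 5) > 13.
Upper bound: the Erdős–Szekeres recurrence R(r, t') ≤ R(r−1, t') + R(r, t'−1) yields R(3, 5) ≤ 14.
Hence R(3, 5) = 14.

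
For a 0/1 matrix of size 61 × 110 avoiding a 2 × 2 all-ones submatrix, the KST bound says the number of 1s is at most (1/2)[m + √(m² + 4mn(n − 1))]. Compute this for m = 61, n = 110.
z(61, 110; 2, 2) ≤ (1/2)[61 + √(61² + 4·61·110·109)] = (1/2)[61 + √2929281] = 886.2571

Kővári–Sós–Turán: let r_1, ..., r_61 be the row sums and z = Σ r_i the total number of 1s. Each pair of columns can share at most one row with both entries 1 (else a 2×2 all-ones block appears), so Σ_i C(r_i, 2) ≤ C(110, 2) = 5995. By convexity Σ_i C(r_i, 2) ≥ 61·C(z/61, 2) = z(z − 61)/(2·61), giving z² − 61z − 61·110·109 ≤ 0 and hence z ≤ (1/2)[61 + √(3721 + 4·731390)] = (1/2)[61 + √2929281] ≈ (1/2)(61 + 1711.5142) = 886.2571.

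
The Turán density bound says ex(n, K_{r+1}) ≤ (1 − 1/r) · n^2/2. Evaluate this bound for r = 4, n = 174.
Turán density bound = (3/4) · 174^2/2 = 22707/2 ≈ 11353.5

Turán's theorem: ex(n, K_{r+1}) is achieved by the complete r-partite Turán graph T(n, r) with parts as balanced as possible, and is at most (1 − 1/r) · n^2/2. For r = 4, n = 174: the density bound is (3/4) · 30276/2 = 22707/2 ≈ 11353.5. The integer-valued extremum is e(T(174, 4)) = 11353, which is strictly less than the density bound 22707/2 since 4 ∤ 174 (the parts of T(174, 4) cannot all be equal).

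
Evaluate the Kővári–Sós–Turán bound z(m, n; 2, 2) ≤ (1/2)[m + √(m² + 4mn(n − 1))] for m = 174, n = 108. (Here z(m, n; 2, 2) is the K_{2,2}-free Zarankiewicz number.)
z(174, 108; 2, 2) ≤ (1/2)[174 + √(174² + 4·174·108·107)] = (1/2)[174 + √8073252] = 1507.6734

Kővári–Sós–Turán: let r_1, ..., r_174 be the row sums and z = Σ r_i the total number of 1s. Each pair of columns can share at most one row with both entries 1 (else a 2×2 all-ones block appears), so Σ_i C(r_i, 2) ≤ C(108, 2) = 5778. By convexity Σ_i C(r_i, 2) ≥ 174·C(z/174, 2) = z(z − 174)/(2·174), giving z² − 174z − 174·108·107 ≤ 0 and hence z ≤ (1/2)[174 + √(30276 + 4·2010744)] = (1/2)[174 + √8073252] ≈ (1/2)(174 + 2841.3469) = 1507.6734.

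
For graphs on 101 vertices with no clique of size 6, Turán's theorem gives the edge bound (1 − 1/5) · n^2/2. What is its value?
Turán density bound = (4/5) · 101^2/2 = 20402/5 ≈ 4080.4

Turán's theorem: ex(n, K_{r+1}) is achieved by the complete r-partite Turán graph T(n, r) with parts as balanced as possible, and is at most (1 − 1/r) · n^2/2. For r = 5, n = 101: the density bound is (4/5) · 10201/2 = 20402/5 ≈ 4080.4. The integer-valued extremum is e(T(101, 5)) = 4080, which is strictly less than the density bound 20402/5 since 5 ∤ 101 (the parts of T(101, 5) cannot all be equal).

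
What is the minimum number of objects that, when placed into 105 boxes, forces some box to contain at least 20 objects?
n = (20 − 1)·105 + 1 = 1996

By the generalised pigeonhole principle, to guarantee some box contains ≥ r objects we need more than (r − 1) · k objects total. Threshold: n = (r − 1) · k + 1. With r = 20 and k = 105: n = 19 · 105 + 1 = 1995 + 1 = 1996. For n = 1995 = 19 · 105, we can put exactly 19 objects in every box, avoiding 20 in any single one — so 1996 is tight.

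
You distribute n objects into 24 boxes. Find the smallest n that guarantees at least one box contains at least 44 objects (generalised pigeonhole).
n = (44 − 1)·24 + 1 = 1033

By the generalised pigeonhole principle, to guarantee some box contains ≥ r objects we need more than (r − 1) · k objects total. Threshold: n = (r − 1) · k + 1. With r = 44 and k = 24: n = 43 · 24 + 1 = 1032 + 1 = 1033. For n = 1032 = 43 · 24, we can put exactly 43 objects in every box, avoiding 44 in any single one — so 1033 is tight.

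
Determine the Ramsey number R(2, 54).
R(2, 54) = 54

R(2, k) = k for all k ≥ 2: in a 2-colouring of K_k, either some edge is red (a red K_2) or all edges are blue (a blue K_k). And K_{53} coloured all-blue has no blue K_54, so R(2, 54) > 53. Hence R(2, 54) = 54.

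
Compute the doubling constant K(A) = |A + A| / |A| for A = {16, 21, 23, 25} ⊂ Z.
K = |A + A| / |A| = 9/4

Enumerate A + A = {a + b : a, b ∈ A}. With |A| = 4, there are |A|^2 = 16 ordered sum pairs; collecting distinct values, A + A = {32, 37, 39, 41, 42, 44, 46, 48, 50}, so |A + A| = 9. Thus K = 9/4. For comparison, the minimum possible |A + A| over all 4-element sets is 2·4 − 1 = 7 (so min K = 7/4), attained only by arithmetic progressions.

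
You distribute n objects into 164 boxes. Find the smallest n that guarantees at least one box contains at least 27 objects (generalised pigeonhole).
n = (27 − 1)·164 + 1 = 4265

By the generalised pigeonhole principle, to guarantee some box contains ≥ r objects we need more than (r − 1) · k objects total. Threshold: n = (r − 1) · k + 1. With r = 27 and k = 164: n = 26 · 164 + 1 = 4264 + 1 = 4265. For n = 4264 = 26 · 164, we can put exactly 26 objects in every box, avoiding 27 in any single one — so 4265 is tight.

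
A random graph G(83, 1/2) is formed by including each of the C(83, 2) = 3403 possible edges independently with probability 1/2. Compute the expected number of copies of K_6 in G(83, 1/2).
E[# K_6] = C(83, 6) · (1/2)^C(6, 2) = 377447148 / 2^15 = 94361787/8192 ≈ 11518.772827

For each 6-subset S of vertices (there are C(83, 6) = 377447148 such S), let X_S = 1 if S induces a K_6 (all C(6, 2) = 15 edges present). Then P(X_S = 1) = (1/2)^15 = 1/32768. By linearity of expectation, E[# K_6] = C(83, 6) · (1/2)^15 = 377447148 / 32768 = 94361787/8192 ≈ 11518.772827.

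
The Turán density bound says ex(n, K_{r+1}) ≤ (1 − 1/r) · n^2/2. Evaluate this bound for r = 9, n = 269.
Turán density bound = (8/9) · 269^2/2 = 289444/9 ≈ 32160.4444

Turán's theorem: ex(n, K_{r+1}) is achieved by the complete r-partite Turán graph T(n, r) with parts as balanced as possible, and is at most (1 − 1/r) · n^2/2. For r = 9, n = 269: the density bound is (8/9) · 72361/2 = 289444/9 ≈ 32160.4444. The integer-valued extremum is e(T(269, 9)) = 32160, which is strictly less than the density bound 289444/9 since 9 ∤ 269 (the parts of T(269, 9) cannot all be equal).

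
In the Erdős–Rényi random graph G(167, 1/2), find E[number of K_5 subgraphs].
E[# K_5] = C(167, 5) · (1/2)^C(5, 2) = 1018963693 / 2^10 ≈ 995081.731445

For each 5-subset S of vertices (there are C(167, 5) = 1018963693 such S), let X_S = 1 if S induces a K_5 (all C(5, 2) = 10 edges present). Then P(X_S = 1) = (1/2)^10 = 1/1024. By linearity of expectation, E[# K_5] = C(167, 5) · (1/2)^10 = 1018963693 / 1024 ≈ 995081.731445.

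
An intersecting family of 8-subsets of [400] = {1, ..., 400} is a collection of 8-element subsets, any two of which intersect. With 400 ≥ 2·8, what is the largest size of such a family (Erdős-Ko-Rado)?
max |F| = C(399, 7) = 302968161730179

The Erdős-Ko-Rado theorem states: for n ≥ 2k, an intersecting family of k-subsets of an n-element set has size at most C(n − 1, k − 1), with equality for 'star' families {A ⊆ [n] : |A| = k, i ∈ A} (fix an element i). For n = 400, k = 8: C(399, 7) = 302968161730179.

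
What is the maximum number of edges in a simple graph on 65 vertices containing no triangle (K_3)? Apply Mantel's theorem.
ex(65, K_3) = ⌊65^2/4⌋ = 1056

Mantel (1907): a triangle-free graph on n vertices has at most ⌊n^2/4⌋ edges, with equality for the complete bipartite graph K_{⌊n/2⌋, ⌈n/2⌉}. For n = 65: ⌊65^2/4⌋ = ⌊4225/4⌋ = 1056. The extremal graph is K_{32, 33}, which has 32·33 = 1056 edges.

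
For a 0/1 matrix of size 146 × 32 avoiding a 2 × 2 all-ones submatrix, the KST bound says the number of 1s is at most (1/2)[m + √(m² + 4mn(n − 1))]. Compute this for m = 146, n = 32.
z(146, 32; 2, 2) ≤ (1/2)[146 + √(146² + 4·146·32·31)] = (1/2)[146 + √600644] = 460.5061

Kővári–Sós–Turán: let r_1, ..., r_146 be the row sums and z = Σ r_i the total number of 1s. Each pair of columns can share at most one row with both entries 1 (else a 2×2 all-ones block appears), so Σ_i C(r_i, 2) ≤ C(32, 2) = 496. By convexity Σ_i C(r_i, 2) ≥ 146·C(z/146, 2) = z(z − 146)/(2·146), giving z² − 146z − 146·32·31 ≤ 0 and hence z ≤ (1/2)[146 + √(21316 + 4·144832)] = (1/2)[146 + √600644] ≈ (1/2)(146 + 775.0123) = 460.5061.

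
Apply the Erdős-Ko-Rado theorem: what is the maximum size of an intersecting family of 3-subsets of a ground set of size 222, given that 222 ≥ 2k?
max |F| = C(221, 2) = 24310

Erdős-Ko-Rado (1961): when n ≥ 2k, max |F| = C(n−1, k−1). The bound is attained by the star {A : i ∈ A} for any fixed i ∈ [n]. Here C(222−1, 3−1) = C(221, 2) = 24310.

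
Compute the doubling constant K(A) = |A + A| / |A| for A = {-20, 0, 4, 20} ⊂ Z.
K = |A + A| / |A| = 9/4

Enumerate A + A = {a + b : a, b ∈ A}. With |A| = 4, there are |A|^2 = 16 ordered sum pairs; collecting distinct values, A + A = {-40, -20, -16, 0, 4, 8, 20, 24, 40}, so |A + A| = 9. Thus K = 9/4. For comparison, the minimum possible |A + A| over all 4-element sets is 2·4 − 1 = 7 (so min K = 7/4), attained only by arithmetic progressions.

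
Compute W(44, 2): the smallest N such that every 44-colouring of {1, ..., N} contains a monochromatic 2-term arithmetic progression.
W(44, 2) = 44 + 1 = 45

A 2-term AP is any pair of integers, so a monochromatic 2-AP exists iff some colour is used at least twice. With 44 colours, the colouring i ↦ i on {1, ..., 44} uses each colour once, avoiding any monochromatic pair, so W(44, 2) > 44. For {1, ..., 45}, pigeonhole forces two integers of the same colour, which form a monochromatic 2-AP. Hence W(44, 2) = 45.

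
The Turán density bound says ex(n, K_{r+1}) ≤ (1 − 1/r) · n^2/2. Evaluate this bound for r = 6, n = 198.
Turán density bound = (5/6) · 198^2/2 = 16335

Turán's theorem: ex(n, K_{r+1}) is achieved by the complete r-partite Turán graph T(n, r) with parts as balanced as possible, and is at most (1 − 1/r) · n^2/2. For r = 6, n = 198: the density bound is (5/6) · 39204/2 = 16335. Since 6 ∣ 198, the Turán graph T(198, 6) has parts of equal size 33, and its edge count e(T(198, 6)) = 16335 attains the density bound exactly.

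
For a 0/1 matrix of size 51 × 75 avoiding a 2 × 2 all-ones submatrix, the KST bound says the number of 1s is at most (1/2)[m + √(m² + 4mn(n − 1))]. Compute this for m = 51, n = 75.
z(51, 75; 2, 2) ≤ (1/2)[51 + √(51² + 4·51·75·74)] = (1/2)[51 + √1134801] = 558.1352

Kővári–Sós–Turán: let r_1, ..., r_51 be the row sums and z = Σ r_i the total number of 1s. Each pair of columns can share at most one row with both entries 1 (else a 2×2 all-ones block appears), so Σ_i C(r_i, 2) ≤ C(75, 2) = 2775. By convexity Σ_i C(r_i, 2) ≥ 51·C(z/51, 2) = z(z − 51)/(2·51), giving z² − 51z − 51·75·74 ≤ 0 and hence z ≤ (1/2)[51 + √(2601 + 4·283050)] = (1/2)[51 + √1134801] ≈ (1/2)(51 + 1065.2704) = 558.1352.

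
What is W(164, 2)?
W(164, 2) = 164 + 1 = 165

A 2-term AP is any pair of integers, so a monochromatic 2-AP exists iff some colour is used at least twice. With 164 colours, the colouring i ↦ i on {1, ..., 164} uses each colour once, avoiding any monochromatic pair, so W(164, 2) > 164. For {1, ..., 165}, pigeonhole forces two integers of the same colour, which form a monochromatic 2-AP. Hence W(164, 2) = 165.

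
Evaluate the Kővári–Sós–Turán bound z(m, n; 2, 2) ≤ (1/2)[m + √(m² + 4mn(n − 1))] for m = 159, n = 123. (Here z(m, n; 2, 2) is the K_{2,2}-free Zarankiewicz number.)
z(159, 123; 2, 2) ≤ (1/2)[159 + √(159² + 4·159·123·122)] = (1/2)[159 + √9569097] = 1626.1979

Kővári–Sós–Turán: let r_1, ..., r_159 be the row sums and z = Σ r_i the total number of 1s. Each pair of columns can share at most one row with both entries 1 (else a 2×2 all-ones block appears), so Σ_i C(r_i, 2) ≤ C(123, 2) = 7503. By convexity Σ_i C(r_i, 2) ≥ 159·C(z/159, 2) = z(z − 159)/(2·159), giving z² − 159z − 159·123·122 ≤ 0 and hence z ≤ (1/2)[159 + √(25281 + 4·2385954)] = (1/2)[159 + √9569097] ≈ (1/2)(159 + 3093.3957) = 1626.1979.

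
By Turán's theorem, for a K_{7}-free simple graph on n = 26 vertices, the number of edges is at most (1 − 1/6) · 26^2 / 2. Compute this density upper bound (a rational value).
Turán density bound = (5/6) · 26^2/2 = 845/3 ≈ 281.6667

Turán's theorem: ex(n, K_{r+1}) is achieved by the complete r-partite Turán graph T(n, r) with parts as balanced as possible, and is at most (1 − 1/r) · n^2/2. For r = 6, n = 26: the density bound is (5/6) · 676/2 = 845/3 ≈ 281.6667. The integer-valued extremum is e(T(26, 6)) = 281, which is strictly less than the density bound 845/3 since 6 ∤ 26 (the parts of T(26, 6) cannot all be equal).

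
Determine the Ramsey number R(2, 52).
R(2, 52) = 52

R(2, k) = k for all k ≥ 2: in a 2-colouring of K_k, either some edge is red (a red K_2) or all edges are blue (a blue K_k). And K_{51} coloured all-blue has no blue K_52, so R(2, 52) > 51. Hence R(2, 52) = 52.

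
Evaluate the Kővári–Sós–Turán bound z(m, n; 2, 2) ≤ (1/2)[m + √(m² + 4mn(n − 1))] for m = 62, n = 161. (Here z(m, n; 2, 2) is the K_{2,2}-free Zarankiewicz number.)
z(62, 161; 2, 2) ≤ (1/2)[62 + √(62² + 4·62·161·160)] = (1/2)[62 + √6392324] = 1295.1523

Kővári–Sós–Turán: let r_1, ..., r_62 be the row sums and z = Σ r_i the total number of 1s. Each pair of columns can share at most one row with both entries 1 (else a 2×2 all-ones block appears), so Σ_i C(r_i, 2) ≤ C(161, 2) = 12880. By convexity Σ_i C(r_i, 2) ≥ 62·C(z/62, 2) = z(z − 62)/(2·62), giving z² − 62z − 62·161·160 ≤ 0 and hence z ≤ (1/2)[62 + √(3844 + 4·1597120)] = (1/2)[62 + √6392324] ≈ (1/2)(62 + 2528.3046) = 1295.1523.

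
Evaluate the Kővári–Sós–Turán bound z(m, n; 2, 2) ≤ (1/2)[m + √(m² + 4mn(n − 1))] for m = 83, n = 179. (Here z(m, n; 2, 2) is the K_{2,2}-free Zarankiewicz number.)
z(83, 179; 2, 2) ≤ (1/2)[83 + √(83² + 4·83·179·178)] = (1/2)[83 + √10585073] = 1668.2355

Kővári–Sós–Turán: let r_1, ..., r_83 be the row sums and z = Σ r_i the total number of 1s. Each pair of columns can share at most one row with both entries 1 (else a 2×2 all-ones block appears), so Σ_i C(r_i, 2) ≤ C(179, 2) = 15931. By convexity Σ_i C(r_i, 2) ≥ 83·C(z/83, 2) = z(z − 83)/(2·83), giving z² − 83z − 83·179·178 ≤ 0 and hence z ≤ (1/2)[83 + √(6889 + 4·2644546)] = (1/2)[83 + √10585073] ≈ (1/2)(83 + 3253.4709) = 1668.2355.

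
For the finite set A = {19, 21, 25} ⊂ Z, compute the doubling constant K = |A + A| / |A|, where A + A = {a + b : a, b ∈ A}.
K = |A + A| / |A| = 6/3 = 2

Enumerate A + A = {a + b : a, b ∈ A}. With |A| = 3, there are |A|^2 = 9 ordered sum pairs; collecting distinct values, A + A = {38, 40, 42, 44, 46, 50}, so |A + A| = 6. Thus K = 6/3 = 2. For comparison, the minimum possible |A + A| over all 3-element sets is 2·3 − 1 = 5 (so min K = 5/3), attained only by arithmetic progressions.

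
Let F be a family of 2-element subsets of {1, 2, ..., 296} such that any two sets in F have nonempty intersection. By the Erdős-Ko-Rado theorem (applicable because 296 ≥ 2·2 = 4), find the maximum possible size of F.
max |F| = C(295, 1) = 295

Erdős-Ko-Rado (1961): when n ≥ 2k, max |F| = C(n−1, k−1). The bound is attained by the star {A : i ∈ A} for any fixed i ∈ [n]. Here C(296−1, 2−1) = C(295, 1) = 295.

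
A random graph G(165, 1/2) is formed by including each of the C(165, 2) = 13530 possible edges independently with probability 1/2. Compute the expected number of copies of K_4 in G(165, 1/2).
E[# K_4] = C(165, 4) · (1/2)^C(4, 2) = 29772765 / 2^6 = 465199.453125

For each 4-subset S of vertices (there are C(165, 4) = 29772765 such S), let X_S = 1 if S induces a K_4 (all C(4, 2) = 6 edges present). Then P(X_S = 1) = (1/2)^6 = 1/64. By linearity of expectation, E[# K_4] = C(165, 4) · (1/2)^6 = 29772765 / 64 = 465199.453125.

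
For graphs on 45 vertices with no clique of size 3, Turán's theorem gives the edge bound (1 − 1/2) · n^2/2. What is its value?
Turán density bound = (1/2) · 45^2/2 = 2025/4 ≈ 506.25

Turán's theorem: ex(n, K_{r+1}) is achieved by the complete r-partite Turán graph T(n, r) with parts as balanced as possible, and is at most (1 − 1/r) · n^2/2. For r = 2, n = 45: the density bound is (1/2) · 2025/2 = 2025/4 ≈ 506.25. The integer-valued extremum is e(T(45, 2)) = 506, which is strictly less than the density bound 2025/4 since 2 ∤ 45 (the parts of T(45, 2) cannot all be equal).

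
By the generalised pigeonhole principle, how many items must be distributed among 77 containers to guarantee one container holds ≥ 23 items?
n = (23 − 1)·77 + 1 = 1695

By the generalised pigeonhole principle, to guarantee some box contains ≥ r objects we need more than (r − 1) · k objects total. Threshold: n = (r − 1) · k + 1. With r = 23 and k = 77: n = 22 · 77 + 1 = 1694 + 1 = 1695. For n = 1694 = 22 · 77, we can put exactly 22 objects in every box, avoiding 23 in any single one — so 1695 is tight.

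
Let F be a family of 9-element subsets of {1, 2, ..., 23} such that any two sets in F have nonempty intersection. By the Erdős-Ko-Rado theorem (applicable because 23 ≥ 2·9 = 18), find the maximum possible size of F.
max |F| = C(22, 8) = 319770

The Erdős-Ko-Rado theorem states: for n ≥ 2k, an intersecting family of k-subsets of an n-element set has size at most C(n − 1, k − 1), with equality for 'star' families {A ⊆ [n] : |A| = k, i ∈ A} (fix an element i). For n = 23, k = 9: C(22, 8) = 319770.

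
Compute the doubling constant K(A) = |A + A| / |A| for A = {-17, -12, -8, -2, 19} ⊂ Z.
K = |A + A| / |A| = 15/5 = 3

Enumerate A + A = {a + b : a, b ∈ A}. With |A| = 5, there are |A|^2 = 25 ordered sum pairs; collecting distinct values, A + A = {-34, -29, -25, -24, -20, -19, -16, -14, -10, -4, 2, 7, 11, 17, 38}, so |A + A| = 15. Thus K = 15/5 = 3. For comparison, the minimum possible |A + A| over all 5-element sets is 2·5 − 1 = 9 (so min K = 9/5), attained only by arithmetic progressions.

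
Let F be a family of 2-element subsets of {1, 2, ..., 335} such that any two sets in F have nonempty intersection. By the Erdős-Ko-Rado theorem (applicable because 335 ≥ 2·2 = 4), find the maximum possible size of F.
max |F| = C(334, 1) = 334

Erdős-Ko-Rado (1961): when n ≥ 2k, max |F| = C(n−1, k−1). The bound is attained by the star {A : i ∈ A} for any fixed i ∈ [n]. Here C(335−1, 2−1) = C(334, 1) = 334.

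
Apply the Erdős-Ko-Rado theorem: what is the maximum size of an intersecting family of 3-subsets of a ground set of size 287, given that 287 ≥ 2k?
max |F| = C(286, 2) = 40755

The Erdős-Ko-Rado theorem states: for n ≥ 2k, an intersecting family of k-subsets of an n-element set has size at most C(n − 1, k − 1), with equality for 'star' families {A ⊆ [n] : |A| = k, i ∈ A} (fix an element i). For n = 287, k = 3: C(286, 2) = 40755.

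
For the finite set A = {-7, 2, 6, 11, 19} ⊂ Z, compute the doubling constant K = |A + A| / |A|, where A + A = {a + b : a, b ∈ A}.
K = |A + A| / |A| = 13/5

Enumerate A + A = {a + b : a, b ∈ A}. With |A| = 5, there are |A|^2 = 25 ordered sum pairs; collecting distinct values, A + A = {-14, -5, -1, 4, 8, 12, 13, 17, 21, 22, 25, 30, 38}, so |A + A| = 13. Thus K = 13/5. For comparison, the minimum possible |A + A| over all 5-element sets is 2·5 − 1 = 9 (so min K = 9/5), attained only by arithmetic progressions.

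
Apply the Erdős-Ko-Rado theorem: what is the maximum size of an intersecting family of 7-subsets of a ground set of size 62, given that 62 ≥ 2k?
max |F| = C(61, 6) = 55525372

The Erdős-Ko-Rado theorem states: for n ≥ 2k, an intersecting family of k-subsets of an n-element set has size at most C(n − 1, k − 1), with equality for 'star' families {A ⊆ [n] : |A| = k, i ∈ A} (fix an element i). For n = 62, k = 7: C(61, 6) = 55525372.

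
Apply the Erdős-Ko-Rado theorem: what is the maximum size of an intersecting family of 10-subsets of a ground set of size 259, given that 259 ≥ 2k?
max |F| = C(258, 9) = 12120999990616000

Erdős-Ko-Rado (1961): when n ≥ 2k, max |F| = C(n−1, k−1). The bound is attained by the star {A : i ∈ A} for any fixed i ∈ [n]. Here C(259−1, 10−1) = C(258, 9) = 12120999990616000.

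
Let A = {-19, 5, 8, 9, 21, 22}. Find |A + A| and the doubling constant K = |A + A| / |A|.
K = |A + A| / |A| = 20/6 = 10/3

Enumerate A + A = {a + b : a, b ∈ A}. With |A| = 6, there are |A|^2 = 36 ordered sum pairs; collecting distinct values, A + A = {-38, -14, -11, -10, 2, 3, 10, 13, 14, 16, 17, 18, 26, 27, 29, 30, 31, 42, 43, 44}, so |A + A| = 20. Thus K = 20/6 = 10/3. For comparison, the minimum possible |A + A| over all 6-element sets is 2·6 − 1 = 11 (so min K = 11/6), attained only by arithmetic progressions.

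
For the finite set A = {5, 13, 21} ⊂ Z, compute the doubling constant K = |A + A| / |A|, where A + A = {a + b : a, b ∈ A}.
K = |A + A| / |A| = 5/3

Enumerate A + A = {a + b : a, b ∈ A}. With |A| = 3, there are |A|^2 = 9 ordered sum pairs; collecting distinct values, A + A = {10, 18, 26, 34, 42}, so |A + A| = 5. Thus K = 5/3. Here |A + A| = 2|A| − 1 = 5, the minimum possible — so K = 5/3 is minimal, which holds iff A is an arithmetic progression.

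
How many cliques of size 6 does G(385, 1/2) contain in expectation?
E[# K_6] = C(385, 6) · (1/2)^C(6, 2) = 4349408176960 / 2^15 = 67959502765/512 ≈ 132733403.837891

For each 6-subset S of vertices (there are C(385, 6) = 4349408176960 such S), let X_S = 1 if S induces a K_6 (all C(6, 2) = 15 edges present). Then P(X_S = 1) = (1/2)^15 = 1/32768. By linearity of expectation, E[# K_6] = C(385, 6) · (1/2)^15 = 4349408176960 / 32768 = 67959502765/512 ≈ 132733403.837891.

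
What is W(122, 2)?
W(122, 2) = 122 + 1 = 123

A 2-term AP is any pair of integers, so a monochromatic 2-AP exists iff some colour is used at least twice. With 122 colours, the colouring i ↦ i on {1, ..., 122} uses each colour once, avoiding any monochromatic pair, so W(122, 2) > 122. For {1, ..., 123}, pigeonhole forces two integers of the same colour, which form a monochromatic 2-AP. Hence W(122, 2) = 123.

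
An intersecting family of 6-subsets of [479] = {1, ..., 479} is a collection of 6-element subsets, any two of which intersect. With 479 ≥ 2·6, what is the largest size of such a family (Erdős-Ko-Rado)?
max |F| = C(478, 5) = 203631018570

Erdős-Ko-Rado (1961): when n ≥ 2k, max |F| = C(n−1, k−1). The bound is attained by the star {A : i ∈ A} for any fixed i ∈ [n]. Here C(479−1, 6−1) = C(478, 5) = 203631018570.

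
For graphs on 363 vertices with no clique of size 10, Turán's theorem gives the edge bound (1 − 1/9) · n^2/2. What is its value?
Turán density bound = (8/9) · 363^2/2 = 58564

Turán's theorem: ex(n, K_{r+1}) is achieved by the complete r-partite Turán graph T(n, r) with parts as balanced as possible, and is at most (1 − 1/r) · n^2/2. For r = 9, n = 363: the density bound is (8/9) · 131769/2 = 58564. The integer-valued extremum is e(T(363, 9)) = 58563, which is strictly less than the density bound 58564 since 9 ∤ 363 (the parts of T(363, 9) cannot all be equal).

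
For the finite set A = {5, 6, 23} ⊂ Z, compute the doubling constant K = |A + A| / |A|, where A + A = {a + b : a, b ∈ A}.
K = |A + A| / |A| = 6/3 = 2

Enumerate A + A = {a + b : a, b ∈ A}. With |A| = 3, there are |A|^2 = 9 ordered sum pairs; collecting distinct values, A + A = {10, 11, 12, 28, 29, 46}, so |A + A| = 6. Thus K = 6/3 = 2. For comparison, the minimum possible |A + A| over all 3-element sets is 2·3 − 1 = 5 (so min K = 5/3), attained only by arithmetic progressions.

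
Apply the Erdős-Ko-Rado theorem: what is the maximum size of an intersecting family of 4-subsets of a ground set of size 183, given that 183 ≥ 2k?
max |F| = C(182, 3) = 988260

The Erdős-Ko-Rado theorem states: for n ≥ 2k, an intersecting family of k-subsets of an n-element set has size at most C(n − 1, k − 1), with equality for 'star' families {A ⊆ [n] : |A| = k, i ∈ A} (fix an element i). For n = 183, k = 4: C(182, 3) = 988260.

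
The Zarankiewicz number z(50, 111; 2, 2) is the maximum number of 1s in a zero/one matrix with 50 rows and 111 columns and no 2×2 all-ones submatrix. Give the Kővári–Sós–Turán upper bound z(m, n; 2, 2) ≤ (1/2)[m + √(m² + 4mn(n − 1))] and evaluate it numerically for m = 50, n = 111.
z(50, 111; 2, 2) ≤ (1/2)[50 + √(50² + 4·50·111·110)] = (1/2)[50 + √2444500] = 806.7448

Kővári–Sós–Turán: let r_1, ..., r_50 be the row sums and z = Σ r_i the total number of 1s. Each pair of columns can share at most one row with both entries 1 (else a 2×2 all-ones block appears), so Σ_i C(r_i, 2) ≤ C(111, 2) = 6105. By convexity Σ_i C(r_i, 2) ≥ 50·C(z/50, 2) = z(z − 50)/(2·50), giving z² − 50z − 50·111·110 ≤ 0 and hence z ≤ (1/2)[50 + √(2500 + 4·610500)] = (1/2)[50 + √2444500] ≈ (1/2)(50 + 1563.4897) = 806.7448.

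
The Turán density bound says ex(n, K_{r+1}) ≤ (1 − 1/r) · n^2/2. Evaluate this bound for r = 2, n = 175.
Turán density bound = (1/2) · 175^2/2 = 30625/4 ≈ 7656.25

Turán's theorem: ex(n, K_{r+1}) is achieved by the complete r-partite Turán graph T(n, r) with parts as balanced as possible, and is at most (1 − 1/r) · n^2/2. For r = 2, n = 175: the density bound is (1/2) · 30625/2 = 30625/4 ≈ 7656.25. The integer-valued extremum is e(T(175, 2)) = 7656, which is strictly less than the density bound 30625/4 since 2 ∤ 175 (the parts of T(175, 2) cannot all be equal).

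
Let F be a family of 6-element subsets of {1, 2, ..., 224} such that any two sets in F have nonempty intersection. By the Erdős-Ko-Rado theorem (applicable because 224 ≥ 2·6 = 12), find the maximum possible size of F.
max |F| = C(223, 5) = 4392741639

The Erdős-Ko-Rado theorem states: for n ≥ 2k, an intersecting family of k-subsets of an n-element set has size at most C(n − 1, k − 1), with equality for 'star' families {A ⊆ [n] : |A| = k, i ∈ A} (fix an element i). For n = 224, k = 6: C(223, 5) = 4392741639.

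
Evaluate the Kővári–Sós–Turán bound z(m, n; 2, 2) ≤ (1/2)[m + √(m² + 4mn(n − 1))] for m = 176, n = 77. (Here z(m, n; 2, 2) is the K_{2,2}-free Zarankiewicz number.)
z(176, 77; 2, 2) ≤ (1/2)[176 + √(176² + 4·176·77·76)] = (1/2)[176 + √4150784] = 1106.6736

Kővári–Sós–Turán: let r_1, ..., r_176 be the row sums and z = Σ r_i the total number of 1s. Each pair of columns can share at most one row with both entries 1 (else a 2×2 all-ones block appears), so Σ_i C(r_i, 2) ≤ C(77, 2) = 2926. By convexity Σ_i C(r_i, 2) ≥ 176·C(z/176, 2) = z(z − 176)/(2·176), giving z² − 176z − 176·77·76 ≤ 0 and hence z ≤ (1/2)[176 + √(30976 + 4·1029952)] = (1/2)[176 + √4150784] ≈ (1/2)(176 + 2037.3473) = 1106.6736.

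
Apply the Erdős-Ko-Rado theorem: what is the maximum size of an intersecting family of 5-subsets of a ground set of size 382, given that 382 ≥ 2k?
max |F| = C(381, 4) = 864228015

The Erdős-Ko-Rado theorem states: for n ≥ 2k, an intersecting family of k-subsets of an n-element set has size at most C(n − 1, k − 1), with equality for 'star' families {A ⊆ [n] : |A| = k, i ∈ A} (fix an element i). For n = 382, k = 5: C(381, 4) = 864228015.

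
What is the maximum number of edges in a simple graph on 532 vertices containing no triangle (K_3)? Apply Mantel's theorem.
ex(532, K_3) = ⌊532^2/4⌋ = 70756

Mantel (1907): a triangle-free graph on n vertices has at most ⌊n^2/4⌋ edges, with equality for the complete bipartite graph K_{⌊n/2⌋, ⌈n/2⌉}. For n = 532: ⌊532^2/4⌋ = ⌊283024/4⌋ = 70756. The extremal graph is K_{266, 266}, which has 266·266 = 70756 edges.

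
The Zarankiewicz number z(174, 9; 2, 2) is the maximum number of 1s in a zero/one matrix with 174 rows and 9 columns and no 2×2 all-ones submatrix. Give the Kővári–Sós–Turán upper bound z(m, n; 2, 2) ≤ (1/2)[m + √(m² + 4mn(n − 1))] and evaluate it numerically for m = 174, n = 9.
z(174, 9; 2, 2) ≤ (1/2)[174 + √(174² + 4·174·9·8)] = (1/2)[174 + √80388] = 228.7639

Kővári–Sós–Turán: let r_1, ..., r_174 be the row sums and z = Σ r_i the total number of 1s. Each pair of columns can share at most one row with both entries 1 (else a 2×2 all-ones block appears), so Σ_i C(r_i, 2) ≤ C(9, 2) = 36. By convexity Σ_i C(r_i, 2) ≥ 174·C(z/174, 2) = z(z − 174)/(2·174), giving z² − 174z − 174·9·8 ≤ 0 and hence z ≤ (1/2)[174 + √(30276 + 4·12528)] = (1/2)[174 + √80388] ≈ (1/2)(174 + 283.5278) = 228.7639.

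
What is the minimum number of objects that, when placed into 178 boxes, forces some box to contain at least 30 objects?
n = (30 − 1)·178 + 1 = 5163

By the generalised pigeonhole principle, to guarantee some box contains ≥ r objects we need more than (r − 1) · k objects total. Threshold: n = (r − 1) · k + 1. With r = 30 and k = 178: n = 29 · 178 + 1 = 5162 + 1 = 5163. For n = 5162 = 29 · 178, we can put exactly 29 objects in every box, avoiding 30 in any single one — so 5163 is tight.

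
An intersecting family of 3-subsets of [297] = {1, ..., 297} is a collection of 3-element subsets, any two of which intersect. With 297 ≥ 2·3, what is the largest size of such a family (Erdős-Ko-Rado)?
max |F| = C(296, 2) = 43660

The Erdős-Ko-Rado theorem states: for n ≥ 2k, an intersecting family of k-subsets of an n-element set has size at most C(n − 1, k − 1), with equality for 'star' families {A ⊆ [n] : |A| = k, i ∈ A} (fix an element i). For n = 297, k = 3: C(296, 2) = 43660.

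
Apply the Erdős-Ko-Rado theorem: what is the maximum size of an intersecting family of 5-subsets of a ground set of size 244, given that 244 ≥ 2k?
max |F| = C(243, 4) = 141722460

Erdős-Ko-Rado (1961): when n ≥ 2k, max |F| = C(n−1, k−1). The bound is attained by the star {A : i ∈ A} for any fixed i ∈ [n]. Here C(244−1, 5−1) = C(243, 4) = 141722460.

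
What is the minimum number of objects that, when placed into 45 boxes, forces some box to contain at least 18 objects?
n = (18 − 1)·45 + 1 = 766

By the generalised pigeonhole principle, to guarantee some box contains ≥ r objects we need more than (r − 1) · k objects total. Threshold: n = (r − 1) · k + 1. With r = 18 and k = 45: n = 17 · 45 + 1 = 765 + 1 = 766. For n = 765 = 17 · 45, we can put exactly 17 objects in every box, avoiding 18 in any single one — so 766 is tight.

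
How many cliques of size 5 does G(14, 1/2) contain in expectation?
E[# K_5] = C(14, 5) · (1/2)^C(5, 2) = 2002 / 2^10 = 1001/512 ≈ 1.955078

For each 5-subset S of vertices (there are C(14, 5) = 2002 such S), let X_S = 1 if S induces a K_5 (all C(5, 2) = 10 edges present). Then P(X_S = 1) = (1/2)^10 = 1/1024. By linearity of expectation, E[# K_5] = C(14, 5) · (1/2)^10 = 2002 / 1024 = 1001/512 ≈ 1.955078.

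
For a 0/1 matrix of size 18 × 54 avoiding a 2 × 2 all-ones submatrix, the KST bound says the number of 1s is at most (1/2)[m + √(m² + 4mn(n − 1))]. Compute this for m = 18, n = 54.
z(18, 54; 2, 2) ≤ (1/2)[18 + √(18² + 4·18·54·53)] = (1/2)[18 + √206388] = 236.1497

Kővári–Sós–Turán: let r_1, ..., r_18 be the row sums and z = Σ r_i the total number of 1s. Each pair of columns can share at most one row with both entries 1 (else a 2×2 all-ones block appears), so Σ_i C(r_i, 2) ≤ C(54, 2) = 1431. By convexity Σ_i C(r_i, 2) ≥ 18·C(z/18, 2) = z(z − 18)/(2·18), giving z² − 18z − 18·54·53 ≤ 0 and hence z ≤ (1/2)[18 + √(324 + 4·51516)] = (1/2)[18 + √206388] ≈ (1/2)(18 + 454.2995) = 236.1497.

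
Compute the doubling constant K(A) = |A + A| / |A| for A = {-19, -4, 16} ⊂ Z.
K = |A + A| / |A| = 6/3 = 2

Enumerate A + A = {a + b : a, b ∈ A}. With |A| = 3, there are |A|^2 = 9 ordered sum pairs; collecting distinct values, A + A = {-38, -23, -8, -3, 12, 32}, so |A + A| = 6. Thus K = 6/3 = 2. For comparison, the minimum possible |A + A| over all 3-element sets is 2·3 − 1 = 5 (so min K = 5/3), attained only by arithmetic progressions.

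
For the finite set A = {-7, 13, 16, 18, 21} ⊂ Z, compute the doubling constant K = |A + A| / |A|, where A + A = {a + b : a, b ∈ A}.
K = |A + A| / |A| = 14/5

Enumerate A + A = {a + b : a, b ∈ A}. With |A| = 5, there are |A|^2 = 25 ordered sum pairs; collecting distinct values, A + A = {-14, 6, 9, 11, 14, 26, 29, 31, 32, 34, 36, 37, 39, 42}, so |A + A| = 14. Thus K = 14/5. For comparison, the minimum possible |A + A| over all 5-element sets is 2·5 − 1 = 9 (so min K = 9/5), attained only by arithmetic progressions.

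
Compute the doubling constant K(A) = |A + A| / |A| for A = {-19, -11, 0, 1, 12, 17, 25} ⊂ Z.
K = |A + A| / |A| = 26/7

Enumerate A + A = {a + b : a, b ∈ A}. With |A| = 7, there are |A|^2 = 49 ordered sum pairs; collecting distinct values, A + A = {-38, -30, -22, -19, -18, -11, -10, -7, -2, 0, 1, 2, 6, 12, 13, 14, 17, 18, 24, 25, 26, 29, 34, 37, 42, 50}, so |A + A| = 26. Thus K = 26/7. For comparison, the minimum possible |A + A| over all 7-element sets is 2·7 − 1 = 13 (so min K = 13/7), attained only by arithmetic progressions.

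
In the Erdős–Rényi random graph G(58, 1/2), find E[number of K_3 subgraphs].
E[# K_3] = C(58, 3) · (1/2)^C(3, 2) = 30856 / 2^3 = 3857

For each 3-subset S of vertices (there are C(58, 3) = 30856 such S), let X_S = 1 if S induces a K_3 (all C(3, 2) = 3 edges present). Then P(X_S = 1) = (1/2)^3 = 1/8. By linearity of expectation, E[# K_3] = C(58, 3) · (1/2)^3 = 30856 / 8 = 3857.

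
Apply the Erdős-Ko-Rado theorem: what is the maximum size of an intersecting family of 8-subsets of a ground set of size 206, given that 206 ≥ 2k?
max |F| = C(205, 7) = 2721949282900

Erdős-Ko-Rado (1961): when n ≥ 2k, max |F| = C(n−1, k−1). The bound is attained by the star {A : i ∈ A} for any fixed i ∈ [n]. Here C(206−1, 8−1) = C(205, 7) = 2721949282900.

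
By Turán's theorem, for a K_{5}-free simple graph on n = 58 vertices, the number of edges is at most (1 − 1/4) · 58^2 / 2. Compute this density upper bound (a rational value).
Turán density bound = (3/4) · 58^2/2 = 2523/2 ≈ 1261.5

Turán's theorem: ex(n, K_{r+1}) is achieved by the complete r-partite Turán graph T(n, r) with parts as balanced as possible, and is at most (1 − 1/r) · n^2/2. For r = 4, n = 58: the density bound is (3/4) · 3364/2 = 2523/2 ≈ 1261.5. The integer-valued extremum is e(T(58, 4)) = 1261, which is strictly less than the density bound 2523/2 since 4 ∤ 58 (the parts of T(58, 4) cannot all be equal).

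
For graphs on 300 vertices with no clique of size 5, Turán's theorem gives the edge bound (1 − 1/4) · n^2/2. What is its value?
Turán density bound = (3/4) · 300^2/2 = 33750

Turán's theorem: ex(n, K_{r+1}) is achieved by the complete r-partite Turán graph T(n, r) with parts as balanced as possible, and is at most (1 − 1/r) · n^2/2. For r = 4, n = 300: the density bound is (3/4) · 90000/2 = 33750. Since 4 ∣ 300, the Turán graph T(300, 4) has parts of equal size 75, and its edge count e(T(300, 4)) = 33750 attains the density bound exactly.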